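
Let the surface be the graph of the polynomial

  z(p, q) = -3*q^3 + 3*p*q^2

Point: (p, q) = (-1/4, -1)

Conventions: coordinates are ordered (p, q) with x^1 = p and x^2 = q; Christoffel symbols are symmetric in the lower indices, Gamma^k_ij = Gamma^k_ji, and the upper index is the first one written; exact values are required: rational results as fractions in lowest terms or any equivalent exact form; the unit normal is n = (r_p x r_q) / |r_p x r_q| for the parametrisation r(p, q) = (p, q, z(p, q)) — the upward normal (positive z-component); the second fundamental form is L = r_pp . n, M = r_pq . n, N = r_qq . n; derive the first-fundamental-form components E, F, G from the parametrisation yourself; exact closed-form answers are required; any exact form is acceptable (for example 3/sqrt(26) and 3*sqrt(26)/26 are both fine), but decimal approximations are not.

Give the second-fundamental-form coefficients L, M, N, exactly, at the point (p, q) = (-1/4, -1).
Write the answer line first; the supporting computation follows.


Answer: L = 0, M = -12*sqrt(265)/265, N = 33*sqrt(265)/265

z_p = 3, z_q = -15/2, z_pp = 0, z_pq = -6, z_qq = 33/2
E = 10, F = -45/2, G = 229/4; answer radicand W^2 = 265/4
unnormalised second-form numerators: l = 0, m = -6, n = 33/2; L = l/sqrt(265/4), and similarly M = m/sqrt(W^2), N = n/sqrt(W^2)


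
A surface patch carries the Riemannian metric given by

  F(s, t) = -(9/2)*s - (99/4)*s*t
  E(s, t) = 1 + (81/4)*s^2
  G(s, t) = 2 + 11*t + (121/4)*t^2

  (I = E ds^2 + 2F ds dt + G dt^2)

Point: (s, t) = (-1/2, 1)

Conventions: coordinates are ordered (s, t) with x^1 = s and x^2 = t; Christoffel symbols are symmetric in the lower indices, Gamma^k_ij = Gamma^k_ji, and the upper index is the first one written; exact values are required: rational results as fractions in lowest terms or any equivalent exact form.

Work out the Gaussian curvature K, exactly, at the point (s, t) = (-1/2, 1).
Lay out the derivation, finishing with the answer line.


E = 97/16, F = 117/8, G = 173/4, EG - F^2 = 773/16 at the point
E_s = -81/4, E_t = 0, F_s = -117/4, F_t = 99/8, G_s = 0, G_t = 143/2
E_tt = 0, F_st = -99/4, G_ss = 0
The intrinsic route: Brioschi's K = (det M1 - det M2)/(EG - F^2)^2.
M1 = [[-E_tt/2 + F_st - G_ss/2, E_s/2, F_s - E_t/2], [F_t - G_s/2, E, F], [G_t/2, F, G]] = [[-99/4, -81/8, -117/4], [99/8, 97/16, 117/8], [143/4, 117/8, 173/4]]; det M1 = -99/4
M2 = [[0, E_t/2, G_s/2], [E_t/2, E, F], [G_s/2, F, G]] = [[0, 0, 0], [0, 97/16, 117/8], [0, 117/8, 173/4]]; det M2 = 0
det M1 - det M2 = -99/4; K = -99/4 / (773/16)^2 = -6336/597529

Answer: K = -6336/597529


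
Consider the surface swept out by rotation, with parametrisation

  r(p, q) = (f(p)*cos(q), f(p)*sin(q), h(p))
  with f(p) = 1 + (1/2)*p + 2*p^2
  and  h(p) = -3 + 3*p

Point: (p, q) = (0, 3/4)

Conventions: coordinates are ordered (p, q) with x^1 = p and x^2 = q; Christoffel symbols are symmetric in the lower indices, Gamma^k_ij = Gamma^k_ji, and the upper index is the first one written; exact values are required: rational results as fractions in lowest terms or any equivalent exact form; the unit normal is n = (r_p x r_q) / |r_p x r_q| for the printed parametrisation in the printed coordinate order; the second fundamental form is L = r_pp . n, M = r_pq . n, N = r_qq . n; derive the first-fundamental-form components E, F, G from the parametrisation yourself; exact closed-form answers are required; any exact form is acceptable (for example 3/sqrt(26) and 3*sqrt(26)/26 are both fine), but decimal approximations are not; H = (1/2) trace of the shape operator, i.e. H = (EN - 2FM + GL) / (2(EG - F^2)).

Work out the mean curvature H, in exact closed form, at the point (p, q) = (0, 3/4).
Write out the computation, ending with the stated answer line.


f = 1, f' = 1/2, f'' = 4, h' = 3, h'' = 0
E = 37/4, F = 0, G = 1; answer radicand W^2 = 37/4
unnormalised second-form numerators: l = -12, m = 0, n = 3; L = l/sqrt(37/4), and similarly M = m/sqrt(W^2), N = n/sqrt(W^2)
H = (E*n - 2*F*m + G*l) / (2*(EG - F^2)*sqrt(W^2)); E*n - 2*F*m + G*l = 63/4, EG - F^2 = 37/4, so H = (63/74)/sqrt(37/4)

Answer: H = 63*sqrt(37)/1369


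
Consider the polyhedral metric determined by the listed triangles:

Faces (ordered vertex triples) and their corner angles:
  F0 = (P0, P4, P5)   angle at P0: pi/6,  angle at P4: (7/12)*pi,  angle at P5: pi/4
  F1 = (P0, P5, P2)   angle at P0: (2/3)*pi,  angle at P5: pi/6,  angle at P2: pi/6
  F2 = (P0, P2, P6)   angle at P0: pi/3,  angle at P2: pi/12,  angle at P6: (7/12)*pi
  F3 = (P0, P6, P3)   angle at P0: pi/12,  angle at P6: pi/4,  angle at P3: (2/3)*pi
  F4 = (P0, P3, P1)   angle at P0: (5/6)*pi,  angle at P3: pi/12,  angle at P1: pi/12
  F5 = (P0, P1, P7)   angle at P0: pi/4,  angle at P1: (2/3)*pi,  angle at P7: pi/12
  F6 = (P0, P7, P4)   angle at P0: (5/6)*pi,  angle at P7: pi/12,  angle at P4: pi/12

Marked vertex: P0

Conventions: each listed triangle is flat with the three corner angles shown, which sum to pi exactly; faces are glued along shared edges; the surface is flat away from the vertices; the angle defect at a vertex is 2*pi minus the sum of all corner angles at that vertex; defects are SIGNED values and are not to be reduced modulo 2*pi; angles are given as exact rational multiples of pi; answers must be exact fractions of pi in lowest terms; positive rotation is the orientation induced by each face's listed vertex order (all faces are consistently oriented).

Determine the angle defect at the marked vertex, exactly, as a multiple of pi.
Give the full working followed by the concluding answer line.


Sum of corner angles at P0: (19/6)*pi
defect = 2*pi - (19/6)*pi

Answer: defect(P0) = (-7/6)*pi


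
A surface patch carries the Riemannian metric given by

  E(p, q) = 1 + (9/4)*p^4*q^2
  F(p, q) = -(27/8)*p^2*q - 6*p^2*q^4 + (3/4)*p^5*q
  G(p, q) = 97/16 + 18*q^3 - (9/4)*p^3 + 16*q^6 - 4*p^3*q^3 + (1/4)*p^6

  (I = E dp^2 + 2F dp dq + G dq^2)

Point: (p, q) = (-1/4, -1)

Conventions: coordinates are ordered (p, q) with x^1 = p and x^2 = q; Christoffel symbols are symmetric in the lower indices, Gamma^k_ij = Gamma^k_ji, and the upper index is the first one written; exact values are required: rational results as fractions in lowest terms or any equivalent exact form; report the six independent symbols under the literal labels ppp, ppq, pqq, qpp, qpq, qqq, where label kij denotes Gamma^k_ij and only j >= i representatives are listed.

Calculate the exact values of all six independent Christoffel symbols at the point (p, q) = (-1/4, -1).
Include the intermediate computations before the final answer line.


E = 1033/1024, F = -669/4096, G = 66113/16384 at the point
E_p = -9/64, E_q = -9/512, F_p = 1329/1024, F_q = 5277/4096, G_p = 669/2048, G_q = -669/16
EG - F^2 = 66257/16384;  g^inv = (16384/66257) * [[66113/16384, 669/4096], [669/4096, 1033/1024]]
first-kind symbols [ij,l] = (1/2)(d_i g_jl + d_j g_il - d_l g_ij): [pp,p] = E_p/2 = -9/128, [pp,q] = F_p - E_q/2 = 669/512, [pq,p] = E_q/2 = -9/1024, [pq,q] = G_p/2 = 669/4096, [qq,p] = F_q - G_p/2 = 9/8, [qq,q] = G_q/2 = -669/32
Gamma^p_ij = (G*[ij,p] - F*[ij,q])/(EG - F^2), Gamma^q_ij = (E*[ij,q] - F*[ij,p])/(EG - F^2)

Answer: Gamma_ppp = -1152/66257, Gamma_ppq = -144/66257, Gamma_pqq = 18432/66257, Gamma_qpp = 21408/66257, Gamma_qpq = 2676/66257, Gamma_qqq = -342528/66257


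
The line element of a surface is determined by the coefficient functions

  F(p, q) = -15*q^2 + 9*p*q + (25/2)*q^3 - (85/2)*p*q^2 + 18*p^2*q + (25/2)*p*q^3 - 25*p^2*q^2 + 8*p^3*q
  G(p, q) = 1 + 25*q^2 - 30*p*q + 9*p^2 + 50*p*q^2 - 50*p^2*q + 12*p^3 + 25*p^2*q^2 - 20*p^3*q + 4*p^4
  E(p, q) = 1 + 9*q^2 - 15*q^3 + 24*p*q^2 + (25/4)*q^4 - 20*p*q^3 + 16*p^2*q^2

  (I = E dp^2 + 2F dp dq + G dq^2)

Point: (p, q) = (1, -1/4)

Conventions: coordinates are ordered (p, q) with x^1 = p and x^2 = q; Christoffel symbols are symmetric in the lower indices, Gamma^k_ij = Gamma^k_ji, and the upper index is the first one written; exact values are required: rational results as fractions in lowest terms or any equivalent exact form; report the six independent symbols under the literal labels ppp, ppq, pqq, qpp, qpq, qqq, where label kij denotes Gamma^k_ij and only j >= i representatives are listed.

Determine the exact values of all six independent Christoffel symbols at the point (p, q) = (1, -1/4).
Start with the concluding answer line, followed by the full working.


Answer: Gamma_ppp = 1952/62345, Gamma_ppq = -16104/62345, Gamma_pqq = 3904/12469, Gamma_qpp = -1536/12469, Gamma_qpq = 12672/12469, Gamma_qqq = -15360/12469

E = 4745/1024, F = -915/64, G = 229/4 at the point
E_p = 61/16, E_q = -2013/64, F_p = -2973/128, F_q = 1295/16, G_p = 495/4, G_q = -150
EG - F^2 = 62345/1024;  g^inv = (1024/62345) * [[229/4, 915/64], [915/64, 4745/1024]]
first-kind symbols [ij,l] = (1/2)(d_i g_jl + d_j g_il - d_l g_ij): [pp,p] = E_p/2 = 61/32, [pp,q] = F_p - E_q/2 = -15/2, [pq,p] = E_q/2 = -2013/128, [pq,q] = G_p/2 = 495/8, [qq,p] = F_q - G_p/2 = 305/16, [qq,q] = G_q/2 = -75
Gamma^p_ij = (G*[ij,p] - F*[ij,q])/(EG - F^2), Gamma^q_ij = (E*[ij,q] - F*[ij,p])/(EG - F^2)


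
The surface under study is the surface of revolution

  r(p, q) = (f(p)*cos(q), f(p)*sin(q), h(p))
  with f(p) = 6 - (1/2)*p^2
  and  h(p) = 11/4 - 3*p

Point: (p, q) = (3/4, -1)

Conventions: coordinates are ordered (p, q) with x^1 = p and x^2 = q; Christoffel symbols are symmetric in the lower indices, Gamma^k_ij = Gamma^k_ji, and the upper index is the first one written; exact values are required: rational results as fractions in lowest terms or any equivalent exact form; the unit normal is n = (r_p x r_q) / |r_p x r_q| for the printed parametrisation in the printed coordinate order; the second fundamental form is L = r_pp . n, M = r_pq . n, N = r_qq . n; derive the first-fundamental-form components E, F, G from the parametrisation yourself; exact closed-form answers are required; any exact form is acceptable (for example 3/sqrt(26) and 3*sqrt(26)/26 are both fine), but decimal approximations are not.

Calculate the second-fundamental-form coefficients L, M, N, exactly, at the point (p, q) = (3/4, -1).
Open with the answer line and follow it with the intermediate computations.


Answer: L = -4*sqrt(17)/17, M = 0, N = -183*sqrt(17)/136

f = 183/32, f' = -3/4, f'' = -1, h' = -3, h'' = 0
E = 153/16, F = 0, G = 33489/1024; answer radicand W^2 = 153/16
unnormalised second-form numerators: l = -3, m = 0, n = -549/32; L = l/sqrt(153/16), and similarly M = m/sqrt(W^2), N = n/sqrt(W^2)


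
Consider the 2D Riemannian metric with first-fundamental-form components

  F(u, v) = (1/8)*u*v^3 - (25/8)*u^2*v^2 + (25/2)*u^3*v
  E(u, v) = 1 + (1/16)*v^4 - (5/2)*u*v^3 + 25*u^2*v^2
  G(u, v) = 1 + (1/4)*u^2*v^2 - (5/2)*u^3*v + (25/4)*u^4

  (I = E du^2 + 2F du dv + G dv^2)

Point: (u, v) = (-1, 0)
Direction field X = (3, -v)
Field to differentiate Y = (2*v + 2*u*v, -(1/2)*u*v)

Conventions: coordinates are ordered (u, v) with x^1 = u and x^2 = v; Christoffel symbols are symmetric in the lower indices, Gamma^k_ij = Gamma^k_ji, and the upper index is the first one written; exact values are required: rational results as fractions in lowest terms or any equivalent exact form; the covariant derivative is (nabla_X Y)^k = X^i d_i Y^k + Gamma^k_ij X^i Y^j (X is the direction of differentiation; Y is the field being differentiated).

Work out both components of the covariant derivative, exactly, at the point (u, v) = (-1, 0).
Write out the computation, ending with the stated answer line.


E = 1, F = 0, G = 29/4 at the point
E_u = 0, E_v = 0, F_u = 0, F_v = -25/2, G_u = -25, G_v = 5/2
EG - F^2 = 29/4;  g^inv = (4/29) * [[29/4, 0], [0, 1]]
first-kind symbols [ij,l] = (1/2)(d_i g_jl + d_j g_il - d_l g_ij): [uu,u] = E_u/2 = 0, [uu,v] = F_u - E_v/2 = 0, [uv,u] = E_v/2 = 0, [uv,v] = G_u/2 = -25/2, [vv,u] = F_v - G_u/2 = 0, [vv,v] = G_v/2 = 5/4
Gamma^u_ij = (G*[ij,u] - F*[ij,v])/(EG - F^2), Gamma^v_ij = (E*[ij,v] - F*[ij,u])/(EG - F^2)
Gamma_uuu = 0, Gamma_uuv = 0, Gamma_uvv = 0, Gamma_vuu = 0, Gamma_vuv = -50/29, Gamma_vvv = 5/29
X = (3, 0), Y = (0, 0) at the point

Answer: (nabla_X Y)^u = 0, (nabla_X Y)^v = 0


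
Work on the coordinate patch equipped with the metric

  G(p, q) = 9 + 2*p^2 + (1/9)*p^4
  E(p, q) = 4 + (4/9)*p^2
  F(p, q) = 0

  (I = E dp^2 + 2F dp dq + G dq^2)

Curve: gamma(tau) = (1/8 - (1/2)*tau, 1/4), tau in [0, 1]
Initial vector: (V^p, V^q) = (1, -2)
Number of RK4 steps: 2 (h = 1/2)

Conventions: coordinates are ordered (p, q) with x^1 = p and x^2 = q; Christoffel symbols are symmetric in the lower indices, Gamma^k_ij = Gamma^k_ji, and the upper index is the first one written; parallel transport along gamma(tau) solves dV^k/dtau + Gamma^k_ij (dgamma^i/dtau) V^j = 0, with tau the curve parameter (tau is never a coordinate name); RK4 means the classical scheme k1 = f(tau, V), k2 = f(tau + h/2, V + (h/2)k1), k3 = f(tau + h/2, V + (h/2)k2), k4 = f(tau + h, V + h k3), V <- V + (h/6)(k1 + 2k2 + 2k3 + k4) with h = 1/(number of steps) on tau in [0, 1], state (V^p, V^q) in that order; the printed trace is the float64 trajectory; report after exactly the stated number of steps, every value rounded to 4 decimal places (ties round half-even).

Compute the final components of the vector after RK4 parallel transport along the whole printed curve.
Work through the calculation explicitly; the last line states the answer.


gamma'(tau) = (-1/2, 0); f(tau, V)^k = -Gamma^k_ij(gamma(tau)) gamma'^i(tau) V^j; h = 1/2; intermediate values shown to 6 dp
curve data and Christoffel symbols at the stage parameters:
  tau = 0.000000: gamma = (0.125000, 0.250000), gamma' = (-0.500000, 0.000000); Gamma_ppp = 0.013865, Gamma_ppq = 0.000000, Gamma_pqq = -0.062500, Gamma_qpp = 0.000000, Gamma_qpq = 0.027730, Gamma_qqq = 0.000000
  tau = 0.250000: gamma = (0.000000, 0.250000), gamma' = (-0.500000, 0.000000); Gamma_ppp = 0.000000, Gamma_ppq = 0.000000, Gamma_pqq = 0.000000, Gamma_qpp = 0.000000, Gamma_qpq = 0.000000, Gamma_qqq = 0.000000
  tau = 0.500000: gamma = (-0.125000, 0.250000), gamma' = (-0.500000, 0.000000); Gamma_ppp = -0.013865, Gamma_ppq = 0.000000, Gamma_pqq = 0.062500, Gamma_qpp = 0.000000, Gamma_qpq = -0.027730, Gamma_qqq = 0.000000
  tau = 0.750000: gamma = (-0.250000, 0.250000), gamma' = (-0.500000, 0.000000); Gamma_ppp = -0.027586, Gamma_ppq = 0.000000, Gamma_pqq = 0.125000, Gamma_qpp = 0.000000, Gamma_qpq = -0.055172, Gamma_qqq = 0.000000
  tau = 1.000000: gamma = (-0.375000, 0.250000), gamma' = (-0.500000, 0.000000); Gamma_ppp = -0.041026, Gamma_ppq = 0.000000, Gamma_pqq = 0.187500, Gamma_qpp = 0.000000, Gamma_qpq = -0.082051, Gamma_qqq = 0.000000
step 0: V^p = 1.0000, V^q = -2.0000
step 1: k1 = (0.006932, -0.027730), k2 = (0.000000, 0.000000), k3 = (0.000000, 0.000000), k4 = (-0.006932, 0.027730); V <- V + (h/6)(k1 + 2k2 + 2k3 + k4): V^p = 1.0000, V^q = -2.0000
step 2: k1 = (-0.006932, 0.027730), k2 = (-0.013769, 0.054981), k3 = (-0.013746, 0.054793), k4 = (-0.020372, 0.080927); V <- V + (h/6)(k1 + 2k2 + 2k3 + k4): V^p = 0.9931, V^q = -1.9726

Answer: V^p = 0.9931, V^q = -1.9726


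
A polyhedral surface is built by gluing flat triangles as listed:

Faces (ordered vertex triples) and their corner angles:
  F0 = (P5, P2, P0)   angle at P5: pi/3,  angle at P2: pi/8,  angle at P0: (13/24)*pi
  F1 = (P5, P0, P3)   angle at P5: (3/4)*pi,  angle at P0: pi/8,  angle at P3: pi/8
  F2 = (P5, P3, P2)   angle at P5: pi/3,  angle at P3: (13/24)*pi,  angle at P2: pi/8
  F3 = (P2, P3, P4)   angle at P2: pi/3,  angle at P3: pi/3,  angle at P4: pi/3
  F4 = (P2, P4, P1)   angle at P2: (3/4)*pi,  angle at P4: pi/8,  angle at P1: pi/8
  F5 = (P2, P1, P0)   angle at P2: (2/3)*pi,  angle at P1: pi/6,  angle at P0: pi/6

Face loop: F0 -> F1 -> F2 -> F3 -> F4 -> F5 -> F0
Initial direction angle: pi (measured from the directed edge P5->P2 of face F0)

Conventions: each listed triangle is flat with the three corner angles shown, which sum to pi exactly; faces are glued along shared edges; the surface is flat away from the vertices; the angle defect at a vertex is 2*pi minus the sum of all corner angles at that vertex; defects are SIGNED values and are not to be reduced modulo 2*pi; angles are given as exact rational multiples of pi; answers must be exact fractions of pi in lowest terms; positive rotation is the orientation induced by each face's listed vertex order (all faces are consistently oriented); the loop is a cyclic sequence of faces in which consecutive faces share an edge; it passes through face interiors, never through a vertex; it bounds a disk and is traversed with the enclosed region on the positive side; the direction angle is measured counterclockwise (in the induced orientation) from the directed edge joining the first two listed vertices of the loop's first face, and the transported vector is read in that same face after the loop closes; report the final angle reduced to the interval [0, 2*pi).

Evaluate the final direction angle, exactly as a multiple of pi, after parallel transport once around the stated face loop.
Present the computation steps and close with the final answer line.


enclosed vertex P2: corner angles sum to 2*pi, defect = 2*pi - 2*pi = 0
enclosed vertex P5: corner angles sum to (17/12)*pi, defect = 2*pi - (17/12)*pi = (7/12)*pi
summing the enclosed defects onto the initial angle, mod 2*pi in the induced orientation:
final angle = pi + (7/12)*pi = (19/12)*pi (mod 2*pi)

Answer: final direction angle = (19/12)*pi


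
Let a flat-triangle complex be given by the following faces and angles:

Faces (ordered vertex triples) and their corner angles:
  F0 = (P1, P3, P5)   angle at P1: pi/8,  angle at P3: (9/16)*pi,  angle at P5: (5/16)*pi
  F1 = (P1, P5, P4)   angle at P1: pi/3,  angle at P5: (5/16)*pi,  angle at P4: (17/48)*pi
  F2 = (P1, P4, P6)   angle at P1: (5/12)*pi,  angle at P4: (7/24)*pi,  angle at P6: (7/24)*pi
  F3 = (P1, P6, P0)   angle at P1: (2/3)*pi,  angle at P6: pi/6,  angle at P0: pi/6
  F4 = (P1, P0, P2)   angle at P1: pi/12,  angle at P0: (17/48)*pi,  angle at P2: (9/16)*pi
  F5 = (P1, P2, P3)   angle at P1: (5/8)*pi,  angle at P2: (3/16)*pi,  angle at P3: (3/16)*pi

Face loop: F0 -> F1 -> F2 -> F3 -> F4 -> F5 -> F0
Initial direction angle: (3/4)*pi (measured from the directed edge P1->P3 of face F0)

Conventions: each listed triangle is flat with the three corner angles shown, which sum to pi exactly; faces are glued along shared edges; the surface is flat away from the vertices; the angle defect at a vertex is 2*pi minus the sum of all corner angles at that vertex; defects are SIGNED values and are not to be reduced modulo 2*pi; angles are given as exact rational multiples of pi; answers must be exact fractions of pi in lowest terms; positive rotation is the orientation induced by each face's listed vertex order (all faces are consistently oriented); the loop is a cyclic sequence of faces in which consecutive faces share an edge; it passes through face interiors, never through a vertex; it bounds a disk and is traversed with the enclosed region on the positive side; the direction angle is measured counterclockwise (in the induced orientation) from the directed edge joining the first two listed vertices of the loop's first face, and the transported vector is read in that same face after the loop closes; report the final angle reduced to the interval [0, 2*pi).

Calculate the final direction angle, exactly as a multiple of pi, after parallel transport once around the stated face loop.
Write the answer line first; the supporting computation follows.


Answer: final direction angle = pi/2

enclosed vertex P1: corner angles sum to (9/4)*pi, defect = 2*pi - (9/4)*pi = -pi/4
adding the enclosed defects to the starting angle (mod 2*pi, induced orientation) gives the holonomy
final angle = (3/4)*pi - pi/4 = pi/2 (mod 2*pi)


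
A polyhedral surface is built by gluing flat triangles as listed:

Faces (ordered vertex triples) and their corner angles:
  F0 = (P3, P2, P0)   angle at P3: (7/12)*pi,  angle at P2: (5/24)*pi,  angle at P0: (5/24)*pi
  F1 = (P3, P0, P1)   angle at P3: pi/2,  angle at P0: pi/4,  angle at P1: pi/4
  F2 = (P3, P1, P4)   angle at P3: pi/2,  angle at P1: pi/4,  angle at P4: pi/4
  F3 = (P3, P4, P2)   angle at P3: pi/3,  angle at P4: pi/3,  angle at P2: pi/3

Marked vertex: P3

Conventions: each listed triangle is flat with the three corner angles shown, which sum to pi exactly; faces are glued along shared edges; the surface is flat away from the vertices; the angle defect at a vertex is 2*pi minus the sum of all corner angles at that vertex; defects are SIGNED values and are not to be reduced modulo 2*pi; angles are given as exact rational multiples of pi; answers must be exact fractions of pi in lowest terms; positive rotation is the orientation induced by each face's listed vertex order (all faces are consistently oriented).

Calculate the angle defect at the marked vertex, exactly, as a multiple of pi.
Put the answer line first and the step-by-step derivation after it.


Answer: defect(P3) = pi/12

Sum of corner angles at P3: (23/12)*pi
defect = 2*pi - (23/12)*pi


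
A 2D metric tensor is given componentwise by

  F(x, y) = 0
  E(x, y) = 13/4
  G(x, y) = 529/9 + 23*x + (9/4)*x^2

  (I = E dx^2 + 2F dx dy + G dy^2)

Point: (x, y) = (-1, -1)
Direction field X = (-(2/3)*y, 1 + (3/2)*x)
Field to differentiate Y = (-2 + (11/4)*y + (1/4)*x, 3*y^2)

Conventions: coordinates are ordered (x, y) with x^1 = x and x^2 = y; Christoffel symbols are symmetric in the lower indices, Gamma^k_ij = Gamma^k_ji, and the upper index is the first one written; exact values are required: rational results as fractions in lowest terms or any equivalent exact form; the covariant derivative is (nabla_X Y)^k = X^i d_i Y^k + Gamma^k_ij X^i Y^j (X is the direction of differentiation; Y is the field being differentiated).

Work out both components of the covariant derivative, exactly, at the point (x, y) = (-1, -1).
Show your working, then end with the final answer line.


E = 13/4, F = 0, G = 1369/36 at the point
E_x = 0, E_y = 0, F_x = 0, F_y = 0, G_x = 37/2, G_y = 0
EG - F^2 = 17797/144;  g^inv = (144/17797) * [[1369/36, 0], [0, 13/4]]
first-kind symbols [ij,l] = (1/2)(d_i g_jl + d_j g_il - d_l g_ij): [xx,x] = E_x/2 = 0, [xx,y] = F_x - E_y/2 = 0, [xy,x] = E_y/2 = 0, [xy,y] = G_x/2 = 37/4, [yy,x] = F_y - G_x/2 = -37/4, [yy,y] = G_y/2 = 0
Gamma^x_ij = (G*[ij,x] - F*[ij,y])/(EG - F^2), Gamma^y_ij = (E*[ij,y] - F*[ij,x])/(EG - F^2)
Gamma_xxx = 0, Gamma_xxy = 0, Gamma_xyy = -37/13, Gamma_yxx = 0, Gamma_yxy = 9/37, Gamma_yyy = 0
X = (2/3, -1/2), Y = (-5, 3) at the point

Answer: (nabla_X Y)^x = 955/312, (nabla_X Y)^y = 303/74


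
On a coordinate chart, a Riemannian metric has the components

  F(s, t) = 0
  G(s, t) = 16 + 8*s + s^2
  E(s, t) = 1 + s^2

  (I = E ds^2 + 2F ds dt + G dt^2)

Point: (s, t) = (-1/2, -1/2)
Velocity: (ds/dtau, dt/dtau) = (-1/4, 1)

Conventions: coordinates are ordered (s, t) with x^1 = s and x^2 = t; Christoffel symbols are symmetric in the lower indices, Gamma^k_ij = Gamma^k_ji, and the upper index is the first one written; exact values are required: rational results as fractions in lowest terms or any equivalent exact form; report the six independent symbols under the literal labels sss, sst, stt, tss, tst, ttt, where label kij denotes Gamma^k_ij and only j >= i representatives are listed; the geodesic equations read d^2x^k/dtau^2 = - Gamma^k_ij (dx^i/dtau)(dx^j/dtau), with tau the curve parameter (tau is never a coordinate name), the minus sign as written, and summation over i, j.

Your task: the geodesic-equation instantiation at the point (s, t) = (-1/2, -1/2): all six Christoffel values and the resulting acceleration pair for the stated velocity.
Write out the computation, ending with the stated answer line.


E = 5/4, F = 0, G = 49/4 at the point
E_s = -1, E_t = 0, F_s = 0, F_t = 0, G_s = 7, G_t = 0
EG - F^2 = 245/16;  g^inv = (16/245) * [[49/4, 0], [0, 5/4]]
first-kind symbols [ij,l] = (1/2)(d_i g_jl + d_j g_il - d_l g_ij): [ss,s] = E_s/2 = -1/2, [ss,t] = F_s - E_t/2 = 0, [st,s] = E_t/2 = 0, [st,t] = G_s/2 = 7/2, [tt,s] = F_t - G_s/2 = -7/2, [tt,t] = G_t/2 = 0
Gamma^s_ij = (G*[ij,s] - F*[ij,t])/(EG - F^2), Gamma^t_ij = (E*[ij,t] - F*[ij,s])/(EG - F^2)
Gamma_sss = -2/5, Gamma_sst = 0, Gamma_stt = -14/5, Gamma_tss = 0, Gamma_tst = 2/7, Gamma_ttt = 0
d^2s/dtau^2 = -(Gamma_sss*(-1/4)^2 + 2*Gamma_sst*(-1/4)*(1) + Gamma_stt*(1)^2) = 113/40
d^2t/dtau^2 = -(Gamma_tss*(-1/4)^2 + 2*Gamma_tst*(-1/4)*(1) + Gamma_ttt*(1)^2) = 1/7

Answer: Gamma_sss = -2/5, Gamma_sst = 0, Gamma_stt = -14/5, Gamma_tss = 0, Gamma_tst = 2/7, Gamma_ttt = 0; accelerations (d^2s/dtau^2, d^2t/dtau^2) = (113/40, 1/7)


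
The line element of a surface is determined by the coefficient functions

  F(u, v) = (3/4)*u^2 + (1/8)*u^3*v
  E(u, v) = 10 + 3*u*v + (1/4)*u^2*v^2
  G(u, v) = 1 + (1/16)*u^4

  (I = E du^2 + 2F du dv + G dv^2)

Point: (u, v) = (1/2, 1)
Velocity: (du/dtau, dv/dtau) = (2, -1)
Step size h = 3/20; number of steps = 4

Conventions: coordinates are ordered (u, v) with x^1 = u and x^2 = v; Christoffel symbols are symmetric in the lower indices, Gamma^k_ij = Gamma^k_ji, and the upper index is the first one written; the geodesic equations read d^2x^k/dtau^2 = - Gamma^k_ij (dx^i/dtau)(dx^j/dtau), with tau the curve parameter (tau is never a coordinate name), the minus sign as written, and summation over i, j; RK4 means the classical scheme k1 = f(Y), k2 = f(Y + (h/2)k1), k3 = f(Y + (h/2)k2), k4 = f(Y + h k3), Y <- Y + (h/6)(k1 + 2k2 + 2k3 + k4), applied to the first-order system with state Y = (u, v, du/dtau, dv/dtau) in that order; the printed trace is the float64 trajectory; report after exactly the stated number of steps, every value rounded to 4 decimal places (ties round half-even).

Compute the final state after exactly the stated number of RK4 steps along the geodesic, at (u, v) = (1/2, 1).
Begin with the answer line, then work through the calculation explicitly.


Answer: u = 1.7095, v = 0.4023, du/dtau = 2.1276, dv/dtau = -0.9780

f(Y) = (du/dtau, dv/dtau, -Gamma^u_ij Y'^i Y'^j, -Gamma^v_ij Y'^i Y'^j) with the Gammas evaluated at the stage position; h = 0.150000; intermediate values shown to 6 dp
step 0: u = 0.5000, v = 1.0000, du/dtau = 2.0000, dv/dtau = -1.0000
step 1:
  k1: at (u, v) = (0.500000, 1.000000), (du/dtau, dv/dtau) = (2.000000, -1.000000); Gamma_uuu = 0.140493, Gamma_uuv = 0.070247, Gamma_uvv = 0.000000, Gamma_vuu = 0.002702, Gamma_vuv = 0.001351, Gamma_vvv = 0.000000; k1 = (2.000000, -1.000000, -0.280986, -0.005404)
  k2: at (u, v) = (0.650000, 0.925000), (du/dtau, dv/dtau) = (1.978926, -1.000405); Gamma_uuu = 0.128224, Gamma_uuv = 0.090103, Gamma_uvv = 0.000000, Gamma_vuu = 0.004103, Gamma_vuv = 0.002883, Gamma_vvv = 0.000000; k2 = (1.978926, -1.000405, -0.145384, -0.004652)
  k3: at (u, v) = (0.648419, 0.924970), (du/dtau, dv/dtau) = (1.989096, -1.000349); Gamma_uuu = 0.128245, Gamma_uuv = 0.089902, Gamma_uvv = 0.000000, Gamma_vuu = 0.004085, Gamma_vuv = 0.002864, Gamma_vvv = 0.000000; k3 = (1.989096, -1.000349, -0.149629, -0.004766)
  k4: at (u, v) = (0.798364, 0.849948), (du/dtau, dv/dtau) = (1.977556, -1.000715); Gamma_uuu = 0.116548, Gamma_uuv = 0.109474, Gamma_uvv = 0.000000, Gamma_vuu = 0.005562, Gamma_vuv = 0.005224, Gamma_vvv = 0.000000; k4 = (1.977556, -1.000715, -0.022493, -0.001073)
  Y <- Y + (h/6)(k1 + 2k2 + 2k3 + k4): u = 0.7978, v = 0.8499, du/dtau = 1.9777, dv/dtau = -1.0006
step 2:
  k1: at (u, v) = (0.797840, 0.849944), (du/dtau, dv/dtau) = (1.977662, -1.000633); Gamma_uuu = 0.116554, Gamma_uuv = 0.109409, Gamma_uvv = 0.000000, Gamma_vuu = 0.005555, Gamma_vuv = 0.005214, Gamma_vvv = 0.000000; k1 = (1.977662, -1.000633, -0.022839, -0.001088)
  k2: at (u, v) = (0.946165, 0.774897), (du/dtau, dv/dtau) = (1.975949, -1.000714); Gamma_uuu = 0.105328, Gamma_uuv = 0.128607, Gamma_uvv = 0.000000, Gamma_vuu = 0.007002, Gamma_vuv = 0.008550, Gamma_vvv = 0.000000; k2 = (1.975949, -1.000714, 0.097367, 0.006473)
  k3: at (u, v) = (0.946036, 0.774891), (du/dtau, dv/dtau) = (1.984965, -1.000147); Gamma_uuu = 0.105328, Gamma_uuv = 0.128592, Gamma_uvv = 0.000000, Gamma_vuu = 0.007000, Gamma_vuv = 0.008546, Gamma_vvv = 0.000000; k3 = (1.984965, -1.000147, 0.095572, 0.006352)
  k4: at (u, v) = (1.095585, 0.699922), (du/dtau, dv/dtau) = (1.991998, -0.999680); Gamma_uuu = 0.094442, Gamma_uuv = 0.147829, Gamma_uvv = 0.000000, Gamma_vuu = 0.008376, Gamma_vuv = 0.013111, Gamma_vvv = 0.000000; k4 = (1.991998, -0.999680, 0.214012, 0.018981)
  Y <- Y + (h/6)(k1 + 2k2 + 2k3 + k4): u = 1.0951, v = 0.6999, du/dtau = 1.9921, dv/dtau = -0.9995
step 3:
  k1: at (u, v) = (1.095127, 0.699893), (du/dtau, dv/dtau) = (1.992089, -0.999544); Gamma_uuu = 0.094443, Gamma_uuv = 0.147775, Gamma_uvv = 0.000000, Gamma_vuu = 0.008370, Gamma_vuv = 0.013096, Gamma_vvv = 0.000000; k1 = (1.992089, -0.999544, 0.213706, 0.018939)
  k2: at (u, v) = (1.244534, 0.624928), (du/dtau, dv/dtau) = (2.008117, -0.998124); Gamma_uuu = 0.083811, Gamma_uuv = 0.166908, Gamma_uvv = 0.000000, Gamma_vuu = 0.009576, Gamma_vuv = 0.019071, Gamma_vvv = 0.000000; k2 = (2.008117, -0.998124, 0.331114, 0.037833)
  k3: at (u, v) = (1.245736, 0.625034), (du/dtau, dv/dtau) = (2.016922, -0.996707); Gamma_uuu = 0.083812, Gamma_uuv = 0.167044, Gamma_uvv = 0.000000, Gamma_vuu = 0.009594, Gamma_vuv = 0.019121, Gamma_vvv = 0.000000; k3 = (2.016922, -0.996707, 0.330663, 0.037850)
  k4: at (u, v) = (1.397666, 0.550387), (du/dtau, dv/dtau) = (2.041688, -0.993867); Gamma_uuu = 0.073374, Gamma_uuv = 0.186328, Gamma_uvv = 0.000000, Gamma_vuu = 0.010587, Gamma_vuv = 0.026885, Gamma_vvv = 0.000000; k4 = (2.041688, -0.993867, 0.450322, 0.064977)
  Y <- Y + (h/6)(k1 + 2k2 + 2k3 + k4): u = 1.3972, v = 0.5503, du/dtau = 2.0418, dv/dtau = -0.9937
step 4:
  k1: at (u, v) = (1.397224, 0.550317), (du/dtau, dv/dtau) = (2.041778, -0.993662); Gamma_uuu = 0.073370, Gamma_uuv = 0.186281, Gamma_uvv = 0.000000, Gamma_vuu = 0.010580, Gamma_vuv = 0.026863, Gamma_vvv = 0.000000; k1 = (2.041778, -0.993662, 0.450002, 0.064893)
  k2: at (u, v) = (1.550357, 0.475792), (du/dtau, dv/dtau) = (2.075528, -0.988795); Gamma_uuu = 0.063055, Gamma_uuv = 0.205462, Gamma_uvv = 0.000000, Gamma_vuu = 0.011247, Gamma_vuv = 0.036649, Gamma_vvv = 0.000000; k2 = (2.075528, -0.988795, 0.571702, 0.101975)
  k3: at (u, v) = (1.552888, 0.476157), (du/dtau, dv/dtau) = (2.084656, -0.986014); Gamma_uuu = 0.063078, Gamma_uuv = 0.205717, Gamma_uvv = 0.000000, Gamma_vuu = 0.011285, Gamma_vuv = 0.036804, Gamma_vvv = 0.000000; k3 = (2.084656, -0.986014, 0.571578, 0.102259)
  k4: at (u, v) = (1.709922, 0.402415), (du/dtau, dv/dtau) = (2.127515, -0.978323); Gamma_uuu = 0.052909, Gamma_uuv = 0.224820, Gamma_uvv = 0.000000, Gamma_vuu = 0.011565, Gamma_vuv = 0.049142, Gamma_vvv = 0.000000; k4 = (2.127515, -0.978323, 0.696396, 0.152222)
  Y <- Y + (h/6)(k1 + 2k2 + 2k3 + k4): u = 1.7095, v = 0.4023, du/dtau = 2.1276, dv/dtau = -0.9780


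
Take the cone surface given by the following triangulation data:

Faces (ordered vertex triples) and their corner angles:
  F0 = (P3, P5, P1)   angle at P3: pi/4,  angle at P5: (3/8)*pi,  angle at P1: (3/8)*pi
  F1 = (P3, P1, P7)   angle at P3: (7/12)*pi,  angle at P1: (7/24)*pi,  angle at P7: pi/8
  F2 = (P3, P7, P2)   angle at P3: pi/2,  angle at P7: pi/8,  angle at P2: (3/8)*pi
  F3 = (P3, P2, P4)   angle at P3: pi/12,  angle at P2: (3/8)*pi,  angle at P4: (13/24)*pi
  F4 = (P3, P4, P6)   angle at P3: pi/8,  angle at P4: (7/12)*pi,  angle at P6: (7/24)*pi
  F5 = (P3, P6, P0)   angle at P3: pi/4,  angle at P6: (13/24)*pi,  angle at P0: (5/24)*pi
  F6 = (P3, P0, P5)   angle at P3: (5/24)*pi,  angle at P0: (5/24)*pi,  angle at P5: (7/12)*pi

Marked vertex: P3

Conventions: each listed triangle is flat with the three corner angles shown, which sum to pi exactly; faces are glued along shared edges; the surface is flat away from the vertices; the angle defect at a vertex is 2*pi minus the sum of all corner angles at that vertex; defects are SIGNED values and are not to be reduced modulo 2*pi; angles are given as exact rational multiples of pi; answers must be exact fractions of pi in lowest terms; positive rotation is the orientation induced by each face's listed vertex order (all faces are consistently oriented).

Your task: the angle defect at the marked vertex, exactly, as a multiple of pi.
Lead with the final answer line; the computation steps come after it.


Answer: defect(P3) = 0

Sum of corner angles at P3: 2*pi
defect = 2*pi - 2*pi


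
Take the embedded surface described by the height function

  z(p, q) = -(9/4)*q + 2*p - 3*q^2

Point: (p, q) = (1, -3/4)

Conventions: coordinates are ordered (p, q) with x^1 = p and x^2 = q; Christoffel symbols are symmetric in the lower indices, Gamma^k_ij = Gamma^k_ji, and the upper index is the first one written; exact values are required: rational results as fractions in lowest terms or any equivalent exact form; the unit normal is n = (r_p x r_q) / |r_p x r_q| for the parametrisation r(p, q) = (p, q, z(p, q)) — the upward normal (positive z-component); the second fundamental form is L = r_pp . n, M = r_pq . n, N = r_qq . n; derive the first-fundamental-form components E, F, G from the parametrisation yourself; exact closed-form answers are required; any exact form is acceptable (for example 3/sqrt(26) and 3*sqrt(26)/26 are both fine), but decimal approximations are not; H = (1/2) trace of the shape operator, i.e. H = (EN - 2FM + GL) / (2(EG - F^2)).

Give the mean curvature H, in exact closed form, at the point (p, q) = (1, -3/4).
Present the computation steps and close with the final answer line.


z_p = 2, z_q = 9/4, z_pp = 0, z_pq = 0, z_qq = -6
E = 5, F = 9/2, G = 97/16; answer radicand W^2 = 161/16
unnormalised second-form numerators: l = 0, m = 0, n = -6; L = l/sqrt(161/16), and similarly M = m/sqrt(W^2), N = n/sqrt(W^2)
H = (E*n - 2*F*m + G*l) / (2*(EG - F^2)*sqrt(W^2)); E*n - 2*F*m + G*l = -30, EG - F^2 = 161/16, so H = (-240/161)/sqrt(161/16)

Answer: H = -960*sqrt(161)/25921


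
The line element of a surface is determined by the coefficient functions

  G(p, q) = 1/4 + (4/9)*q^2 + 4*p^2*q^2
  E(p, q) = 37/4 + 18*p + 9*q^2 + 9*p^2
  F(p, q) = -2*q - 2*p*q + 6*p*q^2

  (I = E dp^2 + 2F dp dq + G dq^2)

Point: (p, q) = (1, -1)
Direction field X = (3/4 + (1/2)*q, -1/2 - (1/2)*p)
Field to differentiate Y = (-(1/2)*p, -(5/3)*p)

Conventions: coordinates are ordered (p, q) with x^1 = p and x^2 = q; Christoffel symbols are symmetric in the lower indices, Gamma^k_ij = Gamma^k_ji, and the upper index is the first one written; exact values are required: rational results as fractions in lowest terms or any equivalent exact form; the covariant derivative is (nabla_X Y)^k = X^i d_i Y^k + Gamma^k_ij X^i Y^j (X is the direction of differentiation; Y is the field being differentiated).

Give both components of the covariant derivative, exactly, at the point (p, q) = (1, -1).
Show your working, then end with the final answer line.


E = 181/4, F = 10, G = 169/36 at the point
E_p = 36, E_q = -18, F_p = 8, F_q = -16, G_p = 8, G_q = -80/9
EG - F^2 = 16189/144;  g^inv = (144/16189) * [[169/36, -10], [-10, 181/4]]
first-kind symbols [ij,l] = (1/2)(d_i g_jl + d_j g_il - d_l g_ij): [pp,p] = E_p/2 = 18, [pp,q] = F_p - E_q/2 = 17, [pq,p] = E_q/2 = -9, [pq,q] = G_p/2 = 4, [qq,p] = F_q - G_p/2 = -20, [qq,q] = G_q/2 = -40/9
Gamma^p_ij = (G*[ij,p] - F*[ij,q])/(EG - F^2), Gamma^q_ij = (E*[ij,q] - F*[ij,p])/(EG - F^2)
Gamma_ppp = -12312/16189, Gamma_ppq = -11844/16189, Gamma_pqq = -7120/16189, Gamma_qpp = 84852/16189, Gamma_qpq = 39024/16189, Gamma_qqq = -160/16189
X = (1/4, -1), Y = (-1/2, -5/3) at the point

Answer: (nabla_X Y)^p = -320119/388536, (nabla_X Y)^q = -172399/194268


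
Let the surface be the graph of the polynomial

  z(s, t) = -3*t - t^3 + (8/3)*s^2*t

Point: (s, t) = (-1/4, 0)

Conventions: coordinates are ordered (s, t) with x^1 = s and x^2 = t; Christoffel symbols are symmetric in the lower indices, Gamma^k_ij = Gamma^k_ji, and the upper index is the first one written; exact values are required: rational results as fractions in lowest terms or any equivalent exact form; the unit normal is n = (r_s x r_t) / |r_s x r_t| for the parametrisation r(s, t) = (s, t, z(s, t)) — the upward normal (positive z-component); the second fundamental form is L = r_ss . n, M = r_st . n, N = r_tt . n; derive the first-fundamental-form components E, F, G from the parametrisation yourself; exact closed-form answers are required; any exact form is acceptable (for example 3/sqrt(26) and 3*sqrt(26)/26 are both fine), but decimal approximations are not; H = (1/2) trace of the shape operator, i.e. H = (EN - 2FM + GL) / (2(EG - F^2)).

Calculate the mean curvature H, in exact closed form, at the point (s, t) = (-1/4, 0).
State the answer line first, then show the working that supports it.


Answer: H = 0

z_s = 0, z_t = -17/6, z_ss = 0, z_st = -4/3, z_tt = 0
E = 1, F = 0, G = 325/36; answer radicand W^2 = 325/36
unnormalised second-form numerators: l = 0, m = -4/3, n = 0; L = l/sqrt(325/36), and similarly M = m/sqrt(W^2), N = n/sqrt(W^2)
H = (E*n - 2*F*m + G*l) / (2*(EG - F^2)*sqrt(W^2)); E*n - 2*F*m + G*l = 0, EG - F^2 = 325/36, so H = (0)/sqrt(325/36)


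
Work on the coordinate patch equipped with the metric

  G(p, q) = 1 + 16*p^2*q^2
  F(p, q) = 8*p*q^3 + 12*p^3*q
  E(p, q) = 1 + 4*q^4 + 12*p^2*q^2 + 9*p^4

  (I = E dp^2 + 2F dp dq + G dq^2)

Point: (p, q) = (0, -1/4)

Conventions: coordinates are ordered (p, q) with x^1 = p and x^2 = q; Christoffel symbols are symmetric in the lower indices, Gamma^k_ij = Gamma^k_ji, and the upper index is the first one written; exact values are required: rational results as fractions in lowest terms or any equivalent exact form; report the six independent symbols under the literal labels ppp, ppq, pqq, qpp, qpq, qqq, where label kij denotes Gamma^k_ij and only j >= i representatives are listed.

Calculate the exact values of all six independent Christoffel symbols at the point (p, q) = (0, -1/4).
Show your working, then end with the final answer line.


E = 65/64, F = 0, G = 1 at the point
E_p = 0, E_q = -1/4, F_p = -1/8, F_q = 0, G_p = 0, G_q = 0
EG - F^2 = 65/64;  g^inv = (64/65) * [[1, 0], [0, 65/64]]
first-kind symbols [ij,l] = (1/2)(d_i g_jl + d_j g_il - d_l g_ij): [pp,p] = E_p/2 = 0, [pp,q] = F_p - E_q/2 = 0, [pq,p] = E_q/2 = -1/8, [pq,q] = G_p/2 = 0, [qq,p] = F_q - G_p/2 = 0, [qq,q] = G_q/2 = 0
Gamma^p_ij = (G*[ij,p] - F*[ij,q])/(EG - F^2), Gamma^q_ij = (E*[ij,q] - F*[ij,p])/(EG - F^2)

Answer: Gamma_ppp = 0, Gamma_ppq = -8/65, Gamma_pqq = 0, Gamma_qpp = 0, Gamma_qpq = 0, Gamma_qqq = 0


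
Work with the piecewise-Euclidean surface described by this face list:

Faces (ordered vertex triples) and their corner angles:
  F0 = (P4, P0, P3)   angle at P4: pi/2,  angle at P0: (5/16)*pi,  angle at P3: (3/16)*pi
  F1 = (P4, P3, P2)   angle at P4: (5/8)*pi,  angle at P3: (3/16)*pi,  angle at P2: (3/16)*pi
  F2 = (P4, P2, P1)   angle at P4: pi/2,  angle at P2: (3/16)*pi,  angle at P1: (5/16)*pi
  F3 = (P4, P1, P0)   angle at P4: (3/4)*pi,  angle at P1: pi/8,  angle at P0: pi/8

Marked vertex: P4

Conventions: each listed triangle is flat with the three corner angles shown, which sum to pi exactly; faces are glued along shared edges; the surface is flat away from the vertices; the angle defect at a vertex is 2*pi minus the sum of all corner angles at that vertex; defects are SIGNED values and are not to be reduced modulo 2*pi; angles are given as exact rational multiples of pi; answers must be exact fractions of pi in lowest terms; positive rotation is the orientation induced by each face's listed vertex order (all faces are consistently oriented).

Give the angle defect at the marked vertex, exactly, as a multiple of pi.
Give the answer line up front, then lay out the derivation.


Answer: defect(P4) = (-3/8)*pi

Sum of corner angles at P4: (19/8)*pi
defect = 2*pi - (19/8)*pi


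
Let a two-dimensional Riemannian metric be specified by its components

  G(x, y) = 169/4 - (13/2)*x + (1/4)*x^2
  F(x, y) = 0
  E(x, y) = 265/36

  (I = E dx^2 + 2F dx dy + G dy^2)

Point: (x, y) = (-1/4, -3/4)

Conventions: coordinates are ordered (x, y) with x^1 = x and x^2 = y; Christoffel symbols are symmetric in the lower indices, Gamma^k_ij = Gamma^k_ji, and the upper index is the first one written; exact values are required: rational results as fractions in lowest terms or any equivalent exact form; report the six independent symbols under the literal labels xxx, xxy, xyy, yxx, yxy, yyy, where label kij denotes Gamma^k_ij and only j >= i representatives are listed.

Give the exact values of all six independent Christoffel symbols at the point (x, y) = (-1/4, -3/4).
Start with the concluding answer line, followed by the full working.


Answer: Gamma_xxx = 0, Gamma_xxy = 0, Gamma_xyy = 9/20, Gamma_yxx = 0, Gamma_yxy = -4/53, Gamma_yyy = 0

E = 265/36, F = 0, G = 2809/64 at the point
E_x = 0, E_y = 0, F_x = 0, F_y = 0, G_x = -53/8, G_y = 0
EG - F^2 = 744385/2304;  g^inv = (2304/744385) * [[2809/64, 0], [0, 265/36]]
first-kind symbols [ij,l] = (1/2)(d_i g_jl + d_j g_il - d_l g_ij): [xx,x] = E_x/2 = 0, [xx,y] = F_x - E_y/2 = 0, [xy,x] = E_y/2 = 0, [xy,y] = G_x/2 = -53/16, [yy,x] = F_y - G_x/2 = 53/16, [yy,y] = G_y/2 = 0
Gamma^x_ij = (G*[ij,x] - F*[ij,y])/(EG - F^2), Gamma^y_ij = (E*[ij,y] - F*[ij,x])/(EG - F^2)
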